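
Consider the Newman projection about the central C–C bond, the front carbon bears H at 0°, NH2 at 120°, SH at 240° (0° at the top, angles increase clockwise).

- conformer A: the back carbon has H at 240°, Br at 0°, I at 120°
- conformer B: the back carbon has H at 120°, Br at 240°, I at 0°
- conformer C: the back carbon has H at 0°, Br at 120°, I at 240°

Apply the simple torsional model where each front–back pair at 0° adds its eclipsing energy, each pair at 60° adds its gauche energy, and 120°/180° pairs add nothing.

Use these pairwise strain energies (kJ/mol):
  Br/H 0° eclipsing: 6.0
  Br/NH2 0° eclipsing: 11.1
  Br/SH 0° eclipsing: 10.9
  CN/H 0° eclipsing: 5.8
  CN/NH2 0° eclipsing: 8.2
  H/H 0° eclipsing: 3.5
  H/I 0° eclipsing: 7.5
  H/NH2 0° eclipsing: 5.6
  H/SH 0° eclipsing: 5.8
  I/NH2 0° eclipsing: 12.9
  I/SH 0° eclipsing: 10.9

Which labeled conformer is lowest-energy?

A (eclipsed): H(0°)/Br(0°) eclipsed 6.0; NH2(120°)/I(120°) eclipsed 12.9; SH(240°)/H(240°) eclipsed 5.8 → 24.7 kJ/mol.
B (eclipsed): H(0°)/I(0°) eclipsed 7.5; NH2(120°)/H(120°) eclipsed 5.6; SH(240°)/Br(240°) eclipsed 10.9 → 24.0 kJ/mol.
C (eclipsed): H(0°)/H(0°) eclipsed 3.5; NH2(120°)/Br(120°) eclipsed 11.1; SH(240°)/I(240°) eclipsed 10.9 → 25.5 kJ/mol.
B has the lowest total (24.0 kJ/mol).

B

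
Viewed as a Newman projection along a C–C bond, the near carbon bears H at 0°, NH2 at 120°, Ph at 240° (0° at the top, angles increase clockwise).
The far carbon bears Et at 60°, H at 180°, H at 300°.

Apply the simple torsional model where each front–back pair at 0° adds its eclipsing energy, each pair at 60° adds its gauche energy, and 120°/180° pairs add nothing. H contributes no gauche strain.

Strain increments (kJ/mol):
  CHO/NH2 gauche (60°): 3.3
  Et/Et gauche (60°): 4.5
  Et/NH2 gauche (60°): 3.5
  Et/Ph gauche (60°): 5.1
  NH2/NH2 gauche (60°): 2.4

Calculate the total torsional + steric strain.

3.5 kJ/mol

This conformer (staggered): NH2(120°)/Et(60°) gauche 3.5 → 3.5 kJ/mol.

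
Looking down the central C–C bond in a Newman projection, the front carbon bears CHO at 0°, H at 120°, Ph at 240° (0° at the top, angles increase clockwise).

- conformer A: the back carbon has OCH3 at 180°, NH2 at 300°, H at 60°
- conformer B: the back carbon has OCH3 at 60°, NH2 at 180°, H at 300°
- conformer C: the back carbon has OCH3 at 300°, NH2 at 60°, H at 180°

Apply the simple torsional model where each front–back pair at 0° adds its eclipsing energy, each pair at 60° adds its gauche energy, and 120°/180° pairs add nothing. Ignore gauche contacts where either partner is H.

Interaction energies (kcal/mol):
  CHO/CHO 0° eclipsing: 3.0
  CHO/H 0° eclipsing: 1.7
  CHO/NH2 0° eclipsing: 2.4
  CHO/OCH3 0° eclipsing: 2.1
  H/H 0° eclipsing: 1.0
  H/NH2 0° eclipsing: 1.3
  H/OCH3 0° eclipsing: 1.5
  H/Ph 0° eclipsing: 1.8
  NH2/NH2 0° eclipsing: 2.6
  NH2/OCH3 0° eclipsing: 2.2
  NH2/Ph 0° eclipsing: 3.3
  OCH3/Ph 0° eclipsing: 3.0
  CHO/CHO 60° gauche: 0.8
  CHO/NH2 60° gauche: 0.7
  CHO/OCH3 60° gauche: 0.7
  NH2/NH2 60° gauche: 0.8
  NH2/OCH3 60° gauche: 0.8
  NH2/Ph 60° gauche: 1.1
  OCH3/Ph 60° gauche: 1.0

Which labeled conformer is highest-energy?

A

A (staggered): CHO(0°)/NH2(300°) gauche 0.7; Ph(240°)/OCH3(180°) gauche 1.0; Ph(240°)/NH2(300°) gauche 1.1 → 2.8 kcal/mol.
B (staggered): CHO(0°)/OCH3(60°) gauche 0.7; Ph(240°)/NH2(180°) gauche 1.1 → 1.8 kcal/mol.
C (staggered): CHO(0°)/OCH3(300°) gauche 0.7; CHO(0°)/NH2(60°) gauche 0.7; Ph(240°)/OCH3(300°) gauche 1.0 → 2.4 kcal/mol.
A has the highest total (2.8 kcal/mol).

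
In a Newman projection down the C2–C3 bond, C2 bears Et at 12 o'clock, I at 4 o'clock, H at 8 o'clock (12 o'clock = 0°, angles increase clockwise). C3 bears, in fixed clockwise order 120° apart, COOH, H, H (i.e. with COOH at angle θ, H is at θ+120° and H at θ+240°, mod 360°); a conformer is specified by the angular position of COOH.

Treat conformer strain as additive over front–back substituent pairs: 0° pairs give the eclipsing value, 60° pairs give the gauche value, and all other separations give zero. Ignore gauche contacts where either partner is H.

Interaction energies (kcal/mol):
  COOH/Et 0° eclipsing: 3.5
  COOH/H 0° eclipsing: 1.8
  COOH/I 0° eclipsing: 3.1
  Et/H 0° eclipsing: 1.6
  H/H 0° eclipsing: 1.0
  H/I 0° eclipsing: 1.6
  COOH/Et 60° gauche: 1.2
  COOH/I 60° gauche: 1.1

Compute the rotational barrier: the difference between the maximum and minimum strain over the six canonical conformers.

5.0 kcal/mol

COOH at 0° (eclipsed): Et(0°)/COOH(0°) eclipsed 3.5; I(120°)/H(120°) eclipsed 1.6; H(240°)/H(240°) eclipsed 1.0 → 6.1 kcal/mol.
COOH at 60° (staggered): Et(0°)/COOH(60°) gauche 1.2; I(120°)/COOH(60°) gauche 1.1 → 2.3 kcal/mol.
COOH at 120° (eclipsed): Et(0°)/H(0°) eclipsed 1.6; I(120°)/COOH(120°) eclipsed 3.1; H(240°)/H(240°) eclipsed 1.0 → 5.7 kcal/mol.
COOH at 180° (staggered): I(120°)/COOH(180°) gauche 1.1 → 1.1 kcal/mol.
COOH at 240° (eclipsed): Et(0°)/H(0°) eclipsed 1.6; I(120°)/H(120°) eclipsed 1.6; H(240°)/COOH(240°) eclipsed 1.8 → 5.0 kcal/mol.
COOH at 300° (staggered): Et(0°)/COOH(300°) gauche 1.2 → 1.2 kcal/mol.
Max at 0° (6.1 kcal/mol), min at 180° (1.1 kcal/mol); barrier = 5.0 kcal/mol.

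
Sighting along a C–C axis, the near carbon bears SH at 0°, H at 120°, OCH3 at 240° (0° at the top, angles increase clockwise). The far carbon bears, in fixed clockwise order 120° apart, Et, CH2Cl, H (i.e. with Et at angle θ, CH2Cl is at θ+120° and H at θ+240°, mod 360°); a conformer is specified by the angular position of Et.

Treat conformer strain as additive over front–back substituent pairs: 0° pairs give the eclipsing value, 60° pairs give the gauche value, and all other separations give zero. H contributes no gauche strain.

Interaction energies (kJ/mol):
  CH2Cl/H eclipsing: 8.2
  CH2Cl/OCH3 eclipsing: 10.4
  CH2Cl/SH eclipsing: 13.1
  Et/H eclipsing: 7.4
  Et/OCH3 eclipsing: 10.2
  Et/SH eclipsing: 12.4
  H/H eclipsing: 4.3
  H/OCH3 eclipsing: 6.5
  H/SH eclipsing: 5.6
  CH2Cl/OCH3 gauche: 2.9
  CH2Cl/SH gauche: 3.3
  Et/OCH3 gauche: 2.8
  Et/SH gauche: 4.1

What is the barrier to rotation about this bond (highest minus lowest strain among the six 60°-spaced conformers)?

Et at 0° is eclipsed. SH at 0° is eclipsed with Et at 0° (12.4); H at 120° is eclipsed with CH2Cl at 120° (8.2); OCH3 at 240° is eclipsed with H at 240° (6.5). Total 27.1 kJ/mol.
Et at 60° is staggered. SH at 0° is gauche with Et at 60° (4.1); OCH3 at 240° is gauche with CH2Cl at 180° (2.9). Total 7.0 kJ/mol.
Et at 120° is eclipsed. SH at 0° is eclipsed with H at 0° (5.6); H at 120° is eclipsed with Et at 120° (7.4); OCH3 at 240° is eclipsed with CH2Cl at 240° (10.4). Total 23.4 kJ/mol.
Et at 180° is staggered. SH at 0° is gauche with CH2Cl at 300° (3.3); OCH3 at 240° is gauche with Et at 180° (2.8); OCH3 at 240° is gauche with CH2Cl at 300° (2.9). Total 9.0 kJ/mol.
Et at 240° is eclipsed. SH at 0° is eclipsed with CH2Cl at 0° (13.1); H at 120° is eclipsed with H at 120° (4.3); OCH3 at 240° is eclipsed with Et at 240° (10.2). Total 27.6 kJ/mol.
Et at 300° is staggered. SH at 0° is gauche with Et at 300° (4.1); SH at 0° is gauche with CH2Cl at 60° (3.3); OCH3 at 240° is gauche with Et at 300° (2.8). Total 10.2 kJ/mol.
Max at 240° (27.6 kJ/mol), min at 60° (7.0 kJ/mol); barrier = 20.6 kJ/mol.

20.6 kJ/mol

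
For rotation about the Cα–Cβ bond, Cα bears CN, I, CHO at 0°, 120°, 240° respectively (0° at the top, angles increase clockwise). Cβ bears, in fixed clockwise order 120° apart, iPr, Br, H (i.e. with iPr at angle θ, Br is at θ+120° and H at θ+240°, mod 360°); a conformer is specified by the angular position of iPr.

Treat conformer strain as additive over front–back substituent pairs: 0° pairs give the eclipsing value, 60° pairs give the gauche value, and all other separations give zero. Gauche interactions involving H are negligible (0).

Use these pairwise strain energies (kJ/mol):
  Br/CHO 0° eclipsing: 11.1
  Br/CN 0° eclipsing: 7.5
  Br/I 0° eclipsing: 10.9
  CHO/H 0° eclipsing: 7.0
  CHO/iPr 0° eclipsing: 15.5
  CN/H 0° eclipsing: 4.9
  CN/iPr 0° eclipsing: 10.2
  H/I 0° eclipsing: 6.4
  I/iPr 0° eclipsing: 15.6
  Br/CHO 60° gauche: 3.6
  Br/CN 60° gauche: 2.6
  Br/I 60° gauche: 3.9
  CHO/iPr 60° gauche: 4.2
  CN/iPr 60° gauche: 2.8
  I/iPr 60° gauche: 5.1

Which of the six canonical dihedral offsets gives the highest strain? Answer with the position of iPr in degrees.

iPr at 0° (eclipsed): CN(0°)/iPr(0°) eclipsed 10.2; I(120°)/Br(120°) eclipsed 10.9; CHO(240°)/H(240°) eclipsed 7.0 → 28.1 kJ/mol.
iPr at 60° (staggered): CN(0°)/iPr(60°) gauche 2.8; I(120°)/iPr(60°) gauche 5.1; I(120°)/Br(180°) gauche 3.9; CHO(240°)/Br(180°) gauche 3.6 → 15.4 kJ/mol.
iPr at 120° (eclipsed): CN(0°)/H(0°) eclipsed 4.9; I(120°)/iPr(120°) eclipsed 15.6; CHO(240°)/Br(240°) eclipsed 11.1 → 31.6 kJ/mol.
iPr at 180° (staggered): CN(0°)/Br(300°) gauche 2.6; I(120°)/iPr(180°) gauche 5.1; CHO(240°)/iPr(180°) gauche 4.2; CHO(240°)/Br(300°) gauche 3.6 → 15.5 kJ/mol.
iPr at 240° (eclipsed): CN(0°)/Br(0°) eclipsed 7.5; I(120°)/H(120°) eclipsed 6.4; CHO(240°)/iPr(240°) eclipsed 15.5 → 29.4 kJ/mol.
iPr at 300° (staggered): CN(0°)/iPr(300°) gauche 2.8; CN(0°)/Br(60°) gauche 2.6; I(120°)/Br(60°) gauche 3.9; CHO(240°)/iPr(300°) gauche 4.2 → 13.5 kJ/mol.
The maximum (31.6 kJ/mol) occurs with iPr at 120°.

120°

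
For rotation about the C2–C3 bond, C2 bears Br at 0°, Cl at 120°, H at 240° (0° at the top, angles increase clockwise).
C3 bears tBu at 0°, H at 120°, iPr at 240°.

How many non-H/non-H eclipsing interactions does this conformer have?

Non-H eclipsing pairs: Br(0°)/tBu(0°) — 1 interaction.

1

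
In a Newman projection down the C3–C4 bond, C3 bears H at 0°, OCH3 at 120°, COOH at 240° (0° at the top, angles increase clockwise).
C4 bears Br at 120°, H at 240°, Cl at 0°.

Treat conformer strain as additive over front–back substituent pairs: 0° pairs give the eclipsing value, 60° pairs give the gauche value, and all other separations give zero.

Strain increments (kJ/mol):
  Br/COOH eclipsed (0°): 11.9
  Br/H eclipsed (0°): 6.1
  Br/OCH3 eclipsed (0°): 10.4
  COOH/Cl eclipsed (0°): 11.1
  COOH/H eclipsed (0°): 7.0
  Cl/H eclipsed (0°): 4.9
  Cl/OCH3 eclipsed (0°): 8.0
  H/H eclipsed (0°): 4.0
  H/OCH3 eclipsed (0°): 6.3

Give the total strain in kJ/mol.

22.3 kJ/mol

This conformer (eclipsed): H(0°)/Cl(0°) eclipsed 4.9; OCH3(120°)/Br(120°) eclipsed 10.4; COOH(240°)/H(240°) eclipsed 7.0 → 22.3 kJ/mol.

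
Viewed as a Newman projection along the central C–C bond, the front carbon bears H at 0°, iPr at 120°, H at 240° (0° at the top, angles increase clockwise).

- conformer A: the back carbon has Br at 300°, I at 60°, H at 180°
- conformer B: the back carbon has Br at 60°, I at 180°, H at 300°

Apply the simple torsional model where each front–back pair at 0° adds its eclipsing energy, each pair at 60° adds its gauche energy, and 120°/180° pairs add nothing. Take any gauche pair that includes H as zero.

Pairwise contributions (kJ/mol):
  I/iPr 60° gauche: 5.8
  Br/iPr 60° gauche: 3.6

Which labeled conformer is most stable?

A

A (staggered): iPr(120°)/I(60°) gauche 5.8 → 5.8 kJ/mol.
B (staggered): iPr(120°)/Br(60°) gauche 3.6; iPr(120°)/I(180°) gauche 5.8 → 9.4 kJ/mol.
A has the lowest total (5.8 kJ/mol).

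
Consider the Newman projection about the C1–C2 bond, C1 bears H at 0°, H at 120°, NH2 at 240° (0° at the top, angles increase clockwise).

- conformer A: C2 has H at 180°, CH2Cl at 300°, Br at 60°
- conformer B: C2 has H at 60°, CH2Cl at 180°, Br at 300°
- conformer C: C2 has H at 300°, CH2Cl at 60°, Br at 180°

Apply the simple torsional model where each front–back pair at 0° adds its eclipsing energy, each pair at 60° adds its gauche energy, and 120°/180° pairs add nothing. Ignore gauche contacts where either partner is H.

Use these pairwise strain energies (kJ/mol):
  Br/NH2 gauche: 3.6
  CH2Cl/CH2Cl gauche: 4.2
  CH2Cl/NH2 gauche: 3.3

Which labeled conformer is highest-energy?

B

A (staggered): NH2(240°)/CH2Cl(300°) gauche 3.3 → 3.3 kJ/mol.
B (staggered): NH2(240°)/CH2Cl(180°) gauche 3.3; NH2(240°)/Br(300°) gauche 3.6 → 6.9 kJ/mol.
C (staggered): NH2(240°)/Br(180°) gauche 3.6 → 3.6 kJ/mol.
B has the highest total (6.9 kJ/mol).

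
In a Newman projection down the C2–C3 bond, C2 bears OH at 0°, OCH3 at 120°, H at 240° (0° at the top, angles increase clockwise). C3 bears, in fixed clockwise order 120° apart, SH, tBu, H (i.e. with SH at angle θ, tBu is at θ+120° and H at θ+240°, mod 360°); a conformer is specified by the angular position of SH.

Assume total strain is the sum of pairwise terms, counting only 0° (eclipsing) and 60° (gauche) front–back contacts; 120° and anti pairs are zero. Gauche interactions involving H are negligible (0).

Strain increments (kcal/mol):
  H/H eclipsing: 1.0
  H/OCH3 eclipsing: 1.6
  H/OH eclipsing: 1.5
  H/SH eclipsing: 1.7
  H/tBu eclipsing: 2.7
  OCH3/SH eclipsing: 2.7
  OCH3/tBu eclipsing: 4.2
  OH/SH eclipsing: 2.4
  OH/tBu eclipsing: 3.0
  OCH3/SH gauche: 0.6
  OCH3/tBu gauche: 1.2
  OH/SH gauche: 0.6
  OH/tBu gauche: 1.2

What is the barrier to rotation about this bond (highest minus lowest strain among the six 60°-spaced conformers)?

SH at 0° (eclipsed): OH(0°)/SH(0°) eclipsed 2.4; OCH3(120°)/tBu(120°) eclipsed 4.2; H(240°)/H(240°) eclipsed 1.0 → 7.6 kcal/mol.
SH at 60° (staggered): OH(0°)/SH(60°) gauche 0.6; OCH3(120°)/SH(60°) gauche 0.6; OCH3(120°)/tBu(180°) gauche 1.2 → 2.4 kcal/mol.
SH at 120° (eclipsed): OH(0°)/H(0°) eclipsed 1.5; OCH3(120°)/SH(120°) eclipsed 2.7; H(240°)/tBu(240°) eclipsed 2.7 → 6.9 kcal/mol.
SH at 180° (staggered): OH(0°)/tBu(300°) gauche 1.2; OCH3(120°)/SH(180°) gauche 0.6 → 1.8 kcal/mol.
SH at 240° (eclipsed): OH(0°)/tBu(0°) eclipsed 3.0; OCH3(120°)/H(120°) eclipsed 1.6; H(240°)/SH(240°) eclipsed 1.7 → 6.3 kcal/mol.
SH at 300° (staggered): OH(0°)/SH(300°) gauche 0.6; OH(0°)/tBu(60°) gauche 1.2; OCH3(120°)/tBu(60°) gauche 1.2 → 3.0 kcal/mol.
Max at 0° (7.6 kcal/mol), min at 180° (1.8 kcal/mol); barrier = 5.8 kcal/mol.

5.8 kcal/mol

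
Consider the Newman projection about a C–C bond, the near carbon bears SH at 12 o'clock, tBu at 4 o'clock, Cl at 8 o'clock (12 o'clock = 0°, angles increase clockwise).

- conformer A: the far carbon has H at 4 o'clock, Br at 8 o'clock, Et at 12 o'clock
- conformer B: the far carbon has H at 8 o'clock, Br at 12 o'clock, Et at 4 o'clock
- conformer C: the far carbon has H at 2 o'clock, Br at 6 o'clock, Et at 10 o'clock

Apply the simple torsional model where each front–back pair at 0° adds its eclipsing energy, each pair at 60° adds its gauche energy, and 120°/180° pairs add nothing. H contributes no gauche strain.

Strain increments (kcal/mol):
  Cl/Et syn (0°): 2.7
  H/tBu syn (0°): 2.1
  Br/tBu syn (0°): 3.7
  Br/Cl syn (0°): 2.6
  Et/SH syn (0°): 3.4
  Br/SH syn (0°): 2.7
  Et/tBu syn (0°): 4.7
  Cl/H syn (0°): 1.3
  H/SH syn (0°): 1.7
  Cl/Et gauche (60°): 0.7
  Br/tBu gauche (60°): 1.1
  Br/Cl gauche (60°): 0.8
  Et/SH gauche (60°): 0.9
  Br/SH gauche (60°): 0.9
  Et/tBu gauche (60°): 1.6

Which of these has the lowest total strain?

A (eclipsed): SH–Et eclipsed, tBu–H eclipsed, Cl–Br eclipsed; 3.4 + 2.1 + 2.6 = 8.1 kcal/mol.
B (eclipsed): SH–Br eclipsed, tBu–Et eclipsed, Cl–H eclipsed; 2.7 + 4.7 + 1.3 = 8.7 kcal/mol.
C (staggered): SH–Et gauche, tBu–Br gauche, Cl–Br gauche, Cl–Et gauche; 0.9 + 1.1 + 0.8 + 0.7 = 3.5 kcal/mol.
C has the lowest total (3.5 kcal/mol).

C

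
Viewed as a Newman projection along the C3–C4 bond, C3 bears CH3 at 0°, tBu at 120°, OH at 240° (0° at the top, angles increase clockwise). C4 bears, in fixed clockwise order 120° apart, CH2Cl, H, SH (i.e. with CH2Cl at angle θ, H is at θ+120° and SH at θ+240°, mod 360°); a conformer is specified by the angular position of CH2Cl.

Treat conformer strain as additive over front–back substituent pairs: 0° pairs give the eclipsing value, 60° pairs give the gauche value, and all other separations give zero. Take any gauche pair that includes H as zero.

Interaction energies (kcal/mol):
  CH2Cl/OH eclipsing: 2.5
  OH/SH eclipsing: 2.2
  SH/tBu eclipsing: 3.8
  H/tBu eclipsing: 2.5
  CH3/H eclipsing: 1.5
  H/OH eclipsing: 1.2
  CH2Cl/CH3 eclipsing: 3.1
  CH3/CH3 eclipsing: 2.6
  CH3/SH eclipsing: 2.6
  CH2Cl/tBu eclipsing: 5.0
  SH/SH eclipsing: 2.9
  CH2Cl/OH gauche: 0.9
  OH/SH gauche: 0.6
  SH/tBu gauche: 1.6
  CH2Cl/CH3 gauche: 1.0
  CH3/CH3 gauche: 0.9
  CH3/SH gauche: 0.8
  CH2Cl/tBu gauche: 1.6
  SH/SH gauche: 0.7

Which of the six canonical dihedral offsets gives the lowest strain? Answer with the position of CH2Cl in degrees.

CH2Cl at 0° is eclipsed. CH3 at 0° is eclipsed with CH2Cl at 0° (3.1); tBu at 120° is eclipsed with H at 120° (2.5); OH at 240° is eclipsed with SH at 240° (2.2). Total 7.8 kcal/mol.
CH2Cl at 60° is staggered. CH3 at 0° is gauche with CH2Cl at 60° (1.0); CH3 at 0° is gauche with SH at 300° (0.8); tBu at 120° is gauche with CH2Cl at 60° (1.6); OH at 240° is gauche with SH at 300° (0.6). Total 4.0 kcal/mol.
CH2Cl at 120° is eclipsed. CH3 at 0° is eclipsed with SH at 0° (2.6); tBu at 120° is eclipsed with CH2Cl at 120° (5.0); OH at 240° is eclipsed with H at 240° (1.2). Total 8.8 kcal/mol.
CH2Cl at 180° is staggered. CH3 at 0° is gauche with SH at 60° (0.8); tBu at 120° is gauche with CH2Cl at 180° (1.6); tBu at 120° is gauche with SH at 60° (1.6); OH at 240° is gauche with CH2Cl at 180° (0.9). Total 4.9 kcal/mol.
CH2Cl at 240° is eclipsed. CH3 at 0° is eclipsed with H at 0° (1.5); tBu at 120° is eclipsed with SH at 120° (3.8); OH at 240° is eclipsed with CH2Cl at 240° (2.5). Total 7.8 kcal/mol.
CH2Cl at 300° is staggered. CH3 at 0° is gauche with CH2Cl at 300° (1.0); tBu at 120° is gauche with SH at 180° (1.6); OH at 240° is gauche with CH2Cl at 300° (0.9); OH at 240° is gauche with SH at 180° (0.6). Total 4.1 kcal/mol.
The minimum (4.0 kcal/mol) occurs with CH2Cl at 60°.

60°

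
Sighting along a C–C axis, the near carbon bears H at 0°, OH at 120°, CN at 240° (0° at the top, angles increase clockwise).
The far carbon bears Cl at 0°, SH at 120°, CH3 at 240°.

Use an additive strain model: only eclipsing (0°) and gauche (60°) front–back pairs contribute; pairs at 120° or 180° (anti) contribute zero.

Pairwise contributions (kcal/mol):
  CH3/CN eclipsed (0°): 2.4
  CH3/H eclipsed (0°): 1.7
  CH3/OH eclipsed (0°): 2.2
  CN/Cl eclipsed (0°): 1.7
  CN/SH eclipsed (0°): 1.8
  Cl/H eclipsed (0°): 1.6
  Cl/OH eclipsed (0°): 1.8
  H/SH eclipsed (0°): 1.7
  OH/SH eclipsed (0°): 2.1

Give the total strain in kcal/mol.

6.1 kcal/mol

This conformer (eclipsed): H(0°)/Cl(0°) eclipsed 1.6; OH(120°)/SH(120°) eclipsed 2.1; CN(240°)/CH3(240°) eclipsed 2.4 → 6.1 kcal/mol.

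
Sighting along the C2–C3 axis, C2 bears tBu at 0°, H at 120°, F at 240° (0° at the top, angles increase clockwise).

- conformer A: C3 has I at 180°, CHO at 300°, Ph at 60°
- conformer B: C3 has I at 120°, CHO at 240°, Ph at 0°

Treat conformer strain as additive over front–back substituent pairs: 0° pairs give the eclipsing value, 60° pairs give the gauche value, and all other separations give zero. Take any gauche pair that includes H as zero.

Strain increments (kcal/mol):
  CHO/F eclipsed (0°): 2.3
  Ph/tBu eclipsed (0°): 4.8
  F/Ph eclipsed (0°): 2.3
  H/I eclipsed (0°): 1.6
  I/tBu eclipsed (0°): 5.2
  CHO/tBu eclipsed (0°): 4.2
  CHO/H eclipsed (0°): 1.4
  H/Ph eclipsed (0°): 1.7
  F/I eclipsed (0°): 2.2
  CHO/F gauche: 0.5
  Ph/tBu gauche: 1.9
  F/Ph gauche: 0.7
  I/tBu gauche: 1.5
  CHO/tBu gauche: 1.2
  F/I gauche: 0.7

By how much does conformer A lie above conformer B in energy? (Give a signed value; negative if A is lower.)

-4.4 kcal/mol

A is staggered. tBu at 0° is gauche with CHO at 300° (1.2); tBu at 0° is gauche with Ph at 60° (1.9); F at 240° is gauche with I at 180° (0.7); F at 240° is gauche with CHO at 300° (0.5). Total 4.3 kcal/mol.
B is eclipsed. tBu at 0° is eclipsed with Ph at 0° (4.8); H at 120° is eclipsed with I at 120° (1.6); F at 240° is eclipsed with CHO at 240° (2.3). Total 8.7 kcal/mol.
E(A) − E(B) = 4.3 − 8.7 = -4.4 kcal/mol.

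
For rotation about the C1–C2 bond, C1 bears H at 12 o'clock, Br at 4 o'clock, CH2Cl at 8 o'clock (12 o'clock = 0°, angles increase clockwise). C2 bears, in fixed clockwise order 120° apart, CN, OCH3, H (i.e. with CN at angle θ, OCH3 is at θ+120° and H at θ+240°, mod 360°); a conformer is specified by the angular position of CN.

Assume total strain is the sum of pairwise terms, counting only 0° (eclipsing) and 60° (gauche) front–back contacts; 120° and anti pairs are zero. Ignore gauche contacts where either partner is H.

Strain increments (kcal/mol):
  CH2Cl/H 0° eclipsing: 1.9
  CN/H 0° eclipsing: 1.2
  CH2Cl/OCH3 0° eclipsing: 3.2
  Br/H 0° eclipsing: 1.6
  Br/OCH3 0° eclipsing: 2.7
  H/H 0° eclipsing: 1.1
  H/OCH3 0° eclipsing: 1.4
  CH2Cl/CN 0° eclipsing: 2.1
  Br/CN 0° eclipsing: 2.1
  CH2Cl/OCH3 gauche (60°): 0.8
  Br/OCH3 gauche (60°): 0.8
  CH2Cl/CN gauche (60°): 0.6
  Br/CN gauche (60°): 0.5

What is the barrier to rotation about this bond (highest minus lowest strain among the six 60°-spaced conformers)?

5.0 kcal/mol

CN at 0° (eclipsed): H–CN eclipsed, Br–OCH3 eclipsed, CH2Cl–H eclipsed; 1.2 + 2.7 + 1.9 = 5.8 kcal/mol.
CN at 60° (staggered): Br–CN gauche, Br–OCH3 gauche, CH2Cl–OCH3 gauche; 0.5 + 0.8 + 0.8 = 2.1 kcal/mol.
CN at 120° (eclipsed): H–H eclipsed, Br–CN eclipsed, CH2Cl–OCH3 eclipsed; 1.1 + 2.1 + 3.2 = 6.4 kcal/mol.
CN at 180° (staggered): Br–CN gauche, CH2Cl–CN gauche, CH2Cl–OCH3 gauche; 0.5 + 0.6 + 0.8 = 1.9 kcal/mol.
CN at 240° (eclipsed): H–OCH3 eclipsed, Br–H eclipsed, CH2Cl–CN eclipsed; 1.4 + 1.6 + 2.1 = 5.1 kcal/mol.
CN at 300° (staggered): Br–OCH3 gauche, CH2Cl–CN gauche; 0.8 + 0.6 = 1.4 kcal/mol.
Max at 120° (6.4 kcal/mol), min at 300° (1.4 kcal/mol); barrier = 5.0 kcal/mol.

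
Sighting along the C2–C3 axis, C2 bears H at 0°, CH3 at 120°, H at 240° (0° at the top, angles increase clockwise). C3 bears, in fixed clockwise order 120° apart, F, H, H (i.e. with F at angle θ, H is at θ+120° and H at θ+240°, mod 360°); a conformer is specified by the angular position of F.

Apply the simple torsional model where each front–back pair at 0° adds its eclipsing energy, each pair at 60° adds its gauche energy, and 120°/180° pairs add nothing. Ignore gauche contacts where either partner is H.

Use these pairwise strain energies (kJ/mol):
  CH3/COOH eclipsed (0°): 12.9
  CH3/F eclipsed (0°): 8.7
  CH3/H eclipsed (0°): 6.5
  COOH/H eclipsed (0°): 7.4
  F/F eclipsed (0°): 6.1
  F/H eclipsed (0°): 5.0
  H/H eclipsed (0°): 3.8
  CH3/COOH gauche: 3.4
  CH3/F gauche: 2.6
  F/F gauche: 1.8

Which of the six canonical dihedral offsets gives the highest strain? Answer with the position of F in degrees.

F at 0° (eclipsed): H(0°)/F(0°) eclipsed 5.0; CH3(120°)/H(120°) eclipsed 6.5; H(240°)/H(240°) eclipsed 3.8 → 15.3 kJ/mol.
F at 60° (staggered): CH3(120°)/F(60°) gauche 2.6 → 2.6 kJ/mol.
F at 120° (eclipsed): H(0°)/H(0°) eclipsed 3.8; CH3(120°)/F(120°) eclipsed 8.7; H(240°)/H(240°) eclipsed 3.8 → 16.3 kJ/mol.
F at 180° (staggered): CH3(120°)/F(180°) gauche 2.6 → 2.6 kJ/mol.
F at 240° (eclipsed): H(0°)/H(0°) eclipsed 3.8; CH3(120°)/H(120°) eclipsed 6.5; H(240°)/F(240°) eclipsed 5.0 → 15.3 kJ/mol.
F at 300° (staggered): no non-H gauche contacts → 0.0 kJ/mol.
The maximum (16.3 kJ/mol) occurs with F at 120°.

120°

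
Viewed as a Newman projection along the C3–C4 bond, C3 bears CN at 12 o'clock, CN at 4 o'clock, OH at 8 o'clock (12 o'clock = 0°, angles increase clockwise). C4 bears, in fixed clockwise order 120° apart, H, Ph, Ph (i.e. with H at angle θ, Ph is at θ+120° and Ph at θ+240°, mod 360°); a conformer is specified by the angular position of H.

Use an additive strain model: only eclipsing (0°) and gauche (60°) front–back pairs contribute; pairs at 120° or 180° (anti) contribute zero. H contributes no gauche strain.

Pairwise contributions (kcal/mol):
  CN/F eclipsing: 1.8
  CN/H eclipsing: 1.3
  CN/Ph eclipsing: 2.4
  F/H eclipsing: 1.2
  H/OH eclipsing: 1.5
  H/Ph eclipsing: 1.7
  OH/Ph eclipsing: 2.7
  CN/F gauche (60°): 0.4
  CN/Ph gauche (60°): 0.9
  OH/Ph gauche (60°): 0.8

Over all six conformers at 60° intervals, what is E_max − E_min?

H at 0° (eclipsed): CN–H eclipsed, CN–Ph eclipsed, OH–Ph eclipsed; 1.3 + 2.4 + 2.7 = 6.4 kcal/mol.
H at 60° (staggered): CN–Ph gauche, CN–Ph gauche, OH–Ph gauche, OH–Ph gauche; 0.9 + 0.9 + 0.8 + 0.8 = 3.4 kcal/mol.
H at 120° (eclipsed): CN–Ph eclipsed, CN–H eclipsed, OH–Ph eclipsed; 2.4 + 1.3 + 2.7 = 6.4 kcal/mol.
H at 180° (staggered): CN–Ph gauche, CN–Ph gauche, CN–Ph gauche, OH–Ph gauche; 0.9 + 0.9 + 0.9 + 0.8 = 3.5 kcal/mol.
H at 240° (eclipsed): CN–Ph eclipsed, CN–Ph eclipsed, OH–H eclipsed; 2.4 + 2.4 + 1.5 = 6.3 kcal/mol.
H at 300° (staggered): CN–Ph gauche, CN–Ph gauche, CN–Ph gauche, OH–Ph gauche; 0.9 + 0.9 + 0.9 + 0.8 = 3.5 kcal/mol.
Max at 0° (6.4 kcal/mol), min at 60° (3.4 kcal/mol); barrier = 3.0 kcal/mol.

3.0 kcal/mol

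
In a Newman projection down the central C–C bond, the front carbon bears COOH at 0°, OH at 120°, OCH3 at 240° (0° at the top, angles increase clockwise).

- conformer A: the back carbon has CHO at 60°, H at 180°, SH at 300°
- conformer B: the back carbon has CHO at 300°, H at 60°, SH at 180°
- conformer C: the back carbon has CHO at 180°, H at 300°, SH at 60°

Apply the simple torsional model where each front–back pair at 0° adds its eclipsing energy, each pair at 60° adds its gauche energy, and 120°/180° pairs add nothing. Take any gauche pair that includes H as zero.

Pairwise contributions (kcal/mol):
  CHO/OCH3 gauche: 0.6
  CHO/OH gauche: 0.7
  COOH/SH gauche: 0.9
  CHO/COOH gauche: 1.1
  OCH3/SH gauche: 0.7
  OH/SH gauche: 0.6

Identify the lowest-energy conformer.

C

A (staggered): COOH–CHO gauche, COOH–SH gauche, OH–CHO gauche, OCH3–SH gauche; 1.1 + 0.9 + 0.7 + 0.7 = 3.4 kcal/mol.
B (staggered): COOH–CHO gauche, OH–SH gauche, OCH3–CHO gauche, OCH3–SH gauche; 1.1 + 0.6 + 0.6 + 0.7 = 3.0 kcal/mol.
C (staggered): COOH–SH gauche, OH–CHO gauche, OH–SH gauche, OCH3–CHO gauche; 0.9 + 0.7 + 0.6 + 0.6 = 2.8 kcal/mol.
C has the lowest total (2.8 kcal/mol).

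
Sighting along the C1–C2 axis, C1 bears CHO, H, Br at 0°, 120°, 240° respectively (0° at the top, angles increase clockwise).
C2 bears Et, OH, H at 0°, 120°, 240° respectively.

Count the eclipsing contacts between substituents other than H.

1

Non-H eclipsing pairs: CHO(0°)/Et(0°) — 1 interaction.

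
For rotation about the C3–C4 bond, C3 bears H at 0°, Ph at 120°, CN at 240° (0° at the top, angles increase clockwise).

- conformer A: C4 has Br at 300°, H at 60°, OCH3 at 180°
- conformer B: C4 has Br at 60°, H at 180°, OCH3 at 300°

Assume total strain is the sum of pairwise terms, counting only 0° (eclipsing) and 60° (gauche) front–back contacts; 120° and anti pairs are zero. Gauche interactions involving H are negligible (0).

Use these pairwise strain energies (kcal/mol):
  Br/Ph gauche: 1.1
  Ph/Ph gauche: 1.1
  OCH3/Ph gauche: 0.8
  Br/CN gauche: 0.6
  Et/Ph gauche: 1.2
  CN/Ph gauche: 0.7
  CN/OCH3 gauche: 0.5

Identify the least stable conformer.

A

A (staggered): Ph(120°)/OCH3(180°) gauche 0.8; CN(240°)/Br(300°) gauche 0.6; CN(240°)/OCH3(180°) gauche 0.5 → 1.9 kcal/mol.
B (staggered): Ph(120°)/Br(60°) gauche 1.1; CN(240°)/OCH3(300°) gauche 0.5 → 1.6 kcal/mol.
A has the highest total (1.9 kcal/mol).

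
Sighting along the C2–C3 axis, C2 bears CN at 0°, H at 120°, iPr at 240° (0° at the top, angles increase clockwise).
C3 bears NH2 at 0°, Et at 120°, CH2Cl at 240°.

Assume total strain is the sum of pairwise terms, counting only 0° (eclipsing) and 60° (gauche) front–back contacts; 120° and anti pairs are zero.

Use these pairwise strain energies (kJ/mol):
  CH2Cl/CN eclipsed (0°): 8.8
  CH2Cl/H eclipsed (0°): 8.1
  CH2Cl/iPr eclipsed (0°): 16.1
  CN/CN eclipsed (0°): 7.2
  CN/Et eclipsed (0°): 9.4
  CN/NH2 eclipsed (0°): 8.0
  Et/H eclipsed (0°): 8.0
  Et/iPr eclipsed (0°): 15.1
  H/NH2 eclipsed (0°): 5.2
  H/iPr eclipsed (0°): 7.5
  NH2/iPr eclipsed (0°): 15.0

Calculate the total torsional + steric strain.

32.1 kJ/mol

This conformer (eclipsed): CN(0°)/NH2(0°) eclipsed 8.0; H(120°)/Et(120°) eclipsed 8.0; iPr(240°)/CH2Cl(240°) eclipsed 16.1 → 32.1 kJ/mol.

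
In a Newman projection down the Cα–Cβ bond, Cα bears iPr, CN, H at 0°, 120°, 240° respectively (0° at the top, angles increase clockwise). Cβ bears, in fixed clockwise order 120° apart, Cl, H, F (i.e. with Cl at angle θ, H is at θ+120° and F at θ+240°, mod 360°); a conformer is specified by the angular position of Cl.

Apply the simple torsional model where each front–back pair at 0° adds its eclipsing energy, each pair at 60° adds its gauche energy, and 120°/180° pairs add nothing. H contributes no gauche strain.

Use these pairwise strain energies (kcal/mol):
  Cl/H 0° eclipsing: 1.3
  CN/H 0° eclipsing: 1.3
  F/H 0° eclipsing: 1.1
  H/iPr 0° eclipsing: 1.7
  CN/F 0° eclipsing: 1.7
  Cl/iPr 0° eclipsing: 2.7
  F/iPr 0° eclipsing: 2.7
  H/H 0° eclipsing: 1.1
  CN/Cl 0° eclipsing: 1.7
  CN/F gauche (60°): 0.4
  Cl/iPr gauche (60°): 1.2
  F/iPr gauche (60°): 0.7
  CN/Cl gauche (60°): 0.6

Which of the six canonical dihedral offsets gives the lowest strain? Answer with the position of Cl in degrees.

Cl at 0° is eclipsed. iPr at 0° is eclipsed with Cl at 0° (2.7); CN at 120° is eclipsed with H at 120° (1.3); H at 240° is eclipsed with F at 240° (1.1). Total 5.1 kcal/mol.
Cl at 60° is staggered. iPr at 0° is gauche with Cl at 60° (1.2); iPr at 0° is gauche with F at 300° (0.7); CN at 120° is gauche with Cl at 60° (0.6). Total 2.5 kcal/mol.
Cl at 120° is eclipsed. iPr at 0° is eclipsed with F at 0° (2.7); CN at 120° is eclipsed with Cl at 120° (1.7); H at 240° is eclipsed with H at 240° (1.1). Total 5.5 kcal/mol.
Cl at 180° is staggered. iPr at 0° is gauche with F at 60° (0.7); CN at 120° is gauche with Cl at 180° (0.6); CN at 120° is gauche with F at 60° (0.4). Total 1.7 kcal/mol.
Cl at 240° is eclipsed. iPr at 0° is eclipsed with H at 0° (1.7); CN at 120° is eclipsed with F at 120° (1.7); H at 240° is eclipsed with Cl at 240° (1.3). Total 4.7 kcal/mol.
Cl at 300° is staggered. iPr at 0° is gauche with Cl at 300° (1.2); CN at 120° is gauche with F at 180° (0.4). Total 1.6 kcal/mol.
The minimum (1.6 kcal/mol) occurs with Cl at 300°.

300°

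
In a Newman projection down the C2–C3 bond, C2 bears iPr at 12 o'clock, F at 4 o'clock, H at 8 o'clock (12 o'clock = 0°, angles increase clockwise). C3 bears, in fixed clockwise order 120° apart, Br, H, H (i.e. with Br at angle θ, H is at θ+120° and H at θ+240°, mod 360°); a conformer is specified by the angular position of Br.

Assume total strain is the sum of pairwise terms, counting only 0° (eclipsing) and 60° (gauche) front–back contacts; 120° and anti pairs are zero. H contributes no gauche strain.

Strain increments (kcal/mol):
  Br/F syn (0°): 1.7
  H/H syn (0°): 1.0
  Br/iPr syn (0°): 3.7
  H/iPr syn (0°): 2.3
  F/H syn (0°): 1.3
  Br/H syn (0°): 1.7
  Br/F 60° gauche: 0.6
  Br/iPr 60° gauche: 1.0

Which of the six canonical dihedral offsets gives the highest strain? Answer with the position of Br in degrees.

0°

Br at 0° is eclipsed. iPr at 0° is eclipsed with Br at 0° (3.7); F at 120° is eclipsed with H at 120° (1.3); H at 240° is eclipsed with H at 240° (1.0). Total 6.0 kcal/mol.
Br at 60° is staggered. iPr at 0° is gauche with Br at 60° (1.0); F at 120° is gauche with Br at 60° (0.6). Total 1.6 kcal/mol.
Br at 120° is eclipsed. iPr at 0° is eclipsed with H at 0° (2.3); F at 120° is eclipsed with Br at 120° (1.7); H at 240° is eclipsed with H at 240° (1.0). Total 5.0 kcal/mol.
Br at 180° is staggered. F at 120° is gauche with Br at 180° (0.6). Total 0.6 kcal/mol.
Br at 240° is eclipsed. iPr at 0° is eclipsed with H at 0° (2.3); F at 120° is eclipsed with H at 120° (1.3); H at 240° is eclipsed with Br at 240° (1.7). Total 5.3 kcal/mol.
Br at 300° is staggered. iPr at 0° is gauche with Br at 300° (1.0). Total 1.0 kcal/mol.
The maximum (6.0 kcal/mol) occurs with Br at 0°.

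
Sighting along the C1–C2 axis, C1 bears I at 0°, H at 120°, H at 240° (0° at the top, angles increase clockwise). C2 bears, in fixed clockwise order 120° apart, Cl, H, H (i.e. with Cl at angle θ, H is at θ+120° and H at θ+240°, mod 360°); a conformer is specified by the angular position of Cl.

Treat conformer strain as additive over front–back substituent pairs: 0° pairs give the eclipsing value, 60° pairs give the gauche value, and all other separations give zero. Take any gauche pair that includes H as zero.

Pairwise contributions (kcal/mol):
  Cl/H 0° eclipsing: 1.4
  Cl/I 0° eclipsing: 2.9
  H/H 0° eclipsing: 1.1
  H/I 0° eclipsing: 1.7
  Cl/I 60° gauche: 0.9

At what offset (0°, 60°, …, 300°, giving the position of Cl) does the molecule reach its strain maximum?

0°

Cl at 0° (eclipsed): I–Cl eclipsed, H–H eclipsed, H–H eclipsed; 2.9 + 1.1 + 1.1 = 5.1 kcal/mol.
Cl at 60° (staggered): I–Cl gauche; 0.9 = 0.9 kcal/mol.
Cl at 120° (eclipsed): I–H eclipsed, H–Cl eclipsed, H–H eclipsed; 1.7 + 1.4 + 1.1 = 4.2 kcal/mol.
Cl at 180° (staggered): no non-H gauche contacts → 0.0 kcal/mol.
Cl at 240° (eclipsed): I–H eclipsed, H–H eclipsed, H–Cl eclipsed; 1.7 + 1.1 + 1.4 = 4.2 kcal/mol.
Cl at 300° (staggered): I–Cl gauche; 0.9 = 0.9 kcal/mol.
The maximum (5.1 kcal/mol) occurs with Cl at 0°.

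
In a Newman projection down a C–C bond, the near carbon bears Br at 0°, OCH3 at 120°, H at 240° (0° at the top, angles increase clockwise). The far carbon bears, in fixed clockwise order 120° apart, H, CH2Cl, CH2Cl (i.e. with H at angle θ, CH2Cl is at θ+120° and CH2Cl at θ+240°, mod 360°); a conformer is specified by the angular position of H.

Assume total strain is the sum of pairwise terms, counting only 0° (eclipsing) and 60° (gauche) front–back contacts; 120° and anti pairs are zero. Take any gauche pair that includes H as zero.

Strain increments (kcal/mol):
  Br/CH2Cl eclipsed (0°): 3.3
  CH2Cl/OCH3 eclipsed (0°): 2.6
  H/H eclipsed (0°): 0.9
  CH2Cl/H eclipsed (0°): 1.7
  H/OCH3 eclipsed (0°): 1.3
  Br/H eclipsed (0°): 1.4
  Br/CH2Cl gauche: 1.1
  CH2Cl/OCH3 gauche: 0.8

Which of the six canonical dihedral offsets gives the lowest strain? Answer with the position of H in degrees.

H at 0° (eclipsed): Br(0°)/H(0°) eclipsed 1.4; OCH3(120°)/CH2Cl(120°) eclipsed 2.6; H(240°)/CH2Cl(240°) eclipsed 1.7 → 5.7 kcal/mol.
H at 60° (staggered): Br(0°)/CH2Cl(300°) gauche 1.1; OCH3(120°)/CH2Cl(180°) gauche 0.8 → 1.9 kcal/mol.
H at 120° (eclipsed): Br(0°)/CH2Cl(0°) eclipsed 3.3; OCH3(120°)/H(120°) eclipsed 1.3; H(240°)/CH2Cl(240°) eclipsed 1.7 → 6.3 kcal/mol.
H at 180° (staggered): Br(0°)/CH2Cl(300°) gauche 1.1; Br(0°)/CH2Cl(60°) gauche 1.1; OCH3(120°)/CH2Cl(60°) gauche 0.8 → 3.0 kcal/mol.
H at 240° (eclipsed): Br(0°)/CH2Cl(0°) eclipsed 3.3; OCH3(120°)/CH2Cl(120°) eclipsed 2.6; H(240°)/H(240°) eclipsed 0.9 → 6.8 kcal/mol.
H at 300° (staggered): Br(0°)/CH2Cl(60°) gauche 1.1; OCH3(120°)/CH2Cl(60°) gauche 0.8; OCH3(120°)/CH2Cl(180°) gauche 0.8 → 2.7 kcal/mol.
The minimum (1.9 kcal/mol) occurs with H at 60°.

60°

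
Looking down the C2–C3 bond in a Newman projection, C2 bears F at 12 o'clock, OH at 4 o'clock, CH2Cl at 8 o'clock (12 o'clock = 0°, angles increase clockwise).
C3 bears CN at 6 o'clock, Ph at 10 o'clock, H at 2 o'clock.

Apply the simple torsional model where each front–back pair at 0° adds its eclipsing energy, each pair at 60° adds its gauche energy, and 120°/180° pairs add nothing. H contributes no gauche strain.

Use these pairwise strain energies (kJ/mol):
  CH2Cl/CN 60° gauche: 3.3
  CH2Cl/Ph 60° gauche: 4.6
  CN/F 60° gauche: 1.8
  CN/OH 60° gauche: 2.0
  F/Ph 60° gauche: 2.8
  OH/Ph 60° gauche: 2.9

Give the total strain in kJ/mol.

This conformer (staggered): F–Ph gauche, OH–CN gauche, CH2Cl–CN gauche, CH2Cl–Ph gauche; 2.8 + 2.0 + 3.3 + 4.6 = 12.7 kJ/mol.

12.7 kJ/mol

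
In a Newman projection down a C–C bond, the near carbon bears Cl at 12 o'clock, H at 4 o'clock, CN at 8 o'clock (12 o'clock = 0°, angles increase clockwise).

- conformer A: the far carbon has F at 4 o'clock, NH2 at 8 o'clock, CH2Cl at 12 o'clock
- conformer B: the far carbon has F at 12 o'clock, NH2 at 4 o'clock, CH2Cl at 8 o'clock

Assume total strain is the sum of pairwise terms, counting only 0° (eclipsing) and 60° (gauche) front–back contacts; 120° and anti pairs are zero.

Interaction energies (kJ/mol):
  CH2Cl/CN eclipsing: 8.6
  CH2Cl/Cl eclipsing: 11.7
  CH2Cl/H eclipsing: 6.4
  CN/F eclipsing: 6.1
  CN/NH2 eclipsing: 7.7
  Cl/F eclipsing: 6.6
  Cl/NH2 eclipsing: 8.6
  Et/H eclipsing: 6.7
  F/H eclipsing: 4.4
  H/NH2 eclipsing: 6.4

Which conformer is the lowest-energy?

B

A (eclipsed): Cl(0°)/CH2Cl(0°) eclipsed 11.7; H(120°)/F(120°) eclipsed 4.4; CN(240°)/NH2(240°) eclipsed 7.7 → 23.8 kJ/mol.
B (eclipsed): Cl(0°)/F(0°) eclipsed 6.6; H(120°)/NH2(120°) eclipsed 6.4; CN(240°)/CH2Cl(240°) eclipsed 8.6 → 21.6 kJ/mol.
B has the lowest total (21.6 kJ/mol).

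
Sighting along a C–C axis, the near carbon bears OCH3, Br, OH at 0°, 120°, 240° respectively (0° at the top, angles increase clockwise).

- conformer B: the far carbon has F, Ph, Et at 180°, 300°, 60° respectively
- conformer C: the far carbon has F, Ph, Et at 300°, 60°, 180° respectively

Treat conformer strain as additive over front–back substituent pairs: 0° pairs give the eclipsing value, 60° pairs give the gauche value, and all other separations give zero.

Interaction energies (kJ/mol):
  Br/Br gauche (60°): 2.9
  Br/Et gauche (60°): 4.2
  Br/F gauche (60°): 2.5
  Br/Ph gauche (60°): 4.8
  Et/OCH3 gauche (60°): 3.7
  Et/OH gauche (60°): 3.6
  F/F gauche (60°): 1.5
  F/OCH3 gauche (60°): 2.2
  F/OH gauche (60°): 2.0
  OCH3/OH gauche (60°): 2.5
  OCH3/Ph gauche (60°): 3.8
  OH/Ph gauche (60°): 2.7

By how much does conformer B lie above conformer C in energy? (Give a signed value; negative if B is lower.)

B (staggered): OCH3(0°)/Ph(300°) gauche 3.8; OCH3(0°)/Et(60°) gauche 3.7; Br(120°)/F(180°) gauche 2.5; Br(120°)/Et(60°) gauche 4.2; OH(240°)/F(180°) gauche 2.0; OH(240°)/Ph(300°) gauche 2.7 → 18.9 kJ/mol.
C (staggered): OCH3(0°)/F(300°) gauche 2.2; OCH3(0°)/Ph(60°) gauche 3.8; Br(120°)/Ph(60°) gauche 4.8; Br(120°)/Et(180°) gauche 4.2; OH(240°)/F(300°) gauche 2.0; OH(240°)/Et(180°) gauche 3.6 → 20.6 kJ/mol.
E(B) − E(C) = 18.9 − 20.6 = -1.7 kJ/mol.

-1.7 kJ/mol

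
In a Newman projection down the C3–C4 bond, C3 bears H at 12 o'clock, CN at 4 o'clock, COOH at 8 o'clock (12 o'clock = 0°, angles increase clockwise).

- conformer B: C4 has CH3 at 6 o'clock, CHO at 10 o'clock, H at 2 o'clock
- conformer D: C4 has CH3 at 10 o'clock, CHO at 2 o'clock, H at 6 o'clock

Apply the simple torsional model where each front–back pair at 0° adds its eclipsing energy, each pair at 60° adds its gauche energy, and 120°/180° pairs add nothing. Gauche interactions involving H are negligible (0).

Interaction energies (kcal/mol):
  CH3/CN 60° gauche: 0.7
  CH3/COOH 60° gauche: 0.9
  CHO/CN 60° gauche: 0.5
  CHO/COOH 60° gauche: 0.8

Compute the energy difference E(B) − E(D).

B (staggered): CN(120°)/CH3(180°) gauche 0.7; COOH(240°)/CH3(180°) gauche 0.9; COOH(240°)/CHO(300°) gauche 0.8 → 2.4 kcal/mol.
D (staggered): CN(120°)/CHO(60°) gauche 0.5; COOH(240°)/CH3(300°) gauche 0.9 → 1.4 kcal/mol.
E(B) − E(D) = 2.4 − 1.4 = +1.0 kcal/mol.

+1.0 kcal/mol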